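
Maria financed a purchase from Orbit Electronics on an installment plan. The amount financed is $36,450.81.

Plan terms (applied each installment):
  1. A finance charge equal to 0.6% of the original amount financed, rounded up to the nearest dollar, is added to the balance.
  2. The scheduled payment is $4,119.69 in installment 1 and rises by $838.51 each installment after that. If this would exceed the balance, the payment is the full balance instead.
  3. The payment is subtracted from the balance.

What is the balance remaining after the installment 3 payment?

# | Opening | Interest | Payment | End bal
1 | $36,450.81 | $219.00 | $4,119.69 | $32,550.12
2 | $32,550.12 | $219.00 | $4,958.20 | $27,810.92
3 | $27,810.92 | $219.00 | $5,796.71 | $22,233.21

$22,233.21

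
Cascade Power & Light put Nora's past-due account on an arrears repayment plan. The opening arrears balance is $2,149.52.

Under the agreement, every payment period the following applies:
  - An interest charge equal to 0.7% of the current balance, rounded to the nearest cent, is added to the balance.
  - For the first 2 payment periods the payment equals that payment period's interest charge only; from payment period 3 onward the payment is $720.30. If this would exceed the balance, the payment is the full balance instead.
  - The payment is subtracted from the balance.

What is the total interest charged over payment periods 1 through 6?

Payment period 1: opening $2,149.52; interest $15.05 → $2,164.57; payment $15.05; balance $2,149.52
Payment period 2: opening $2,149.52; interest $15.05 → $2,164.57; payment $15.05; balance $2,149.52
Payment period 3: opening $2,149.52; interest $15.05 → $2,164.57; payment $720.30; balance $1,444.27
Payment period 4: opening $1,444.27; interest $10.11 → $1,454.38; payment $720.30; balance $734.08
Payment period 5: opening $734.08; interest $5.14 → $739.22; payment $720.30; balance $18.92
Payment period 6: opening $18.92; interest $0.13 → $19.05; payment $19.05; balance $0.00
Total interest: $15.05 + $15.05 + $15.05 + $10.11 + $5.14 + $0.13 = $60.53

$60.53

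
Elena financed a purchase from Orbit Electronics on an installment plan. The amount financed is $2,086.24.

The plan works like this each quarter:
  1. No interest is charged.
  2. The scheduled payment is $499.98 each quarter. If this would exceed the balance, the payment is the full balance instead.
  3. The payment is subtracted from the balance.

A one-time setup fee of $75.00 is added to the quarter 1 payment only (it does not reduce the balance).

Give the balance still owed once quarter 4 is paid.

Quarter 1: opening $2,086.24; payment $499.98 (+ $75.00 fee); balance $1,586.26
Quarter 2: opening $1,586.26; payment $499.98; balance $1,086.28
Quarter 3: opening $1,086.28; payment $499.98; balance $586.30
Quarter 4: opening $586.30; payment $499.98; balance $86.32

$86.32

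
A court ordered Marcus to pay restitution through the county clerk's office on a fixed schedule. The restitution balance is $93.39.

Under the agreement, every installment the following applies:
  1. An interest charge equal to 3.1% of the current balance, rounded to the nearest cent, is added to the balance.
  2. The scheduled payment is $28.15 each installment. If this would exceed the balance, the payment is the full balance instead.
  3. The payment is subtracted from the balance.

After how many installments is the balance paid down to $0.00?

4

Installment 1: $93.39 +$2.90 interest = $96.29; pay $28.15 → $68.14
Installment 2: $68.14 +$2.11 interest = $70.25; pay $28.15 → $42.10
Installment 3: $42.10 +$1.31 interest = $43.41; pay $28.15 → $15.26
Installment 4: $15.26 +$0.47 interest = $15.73; pay $15.73 → $0.00
Balance reaches $0.00 in installment 4.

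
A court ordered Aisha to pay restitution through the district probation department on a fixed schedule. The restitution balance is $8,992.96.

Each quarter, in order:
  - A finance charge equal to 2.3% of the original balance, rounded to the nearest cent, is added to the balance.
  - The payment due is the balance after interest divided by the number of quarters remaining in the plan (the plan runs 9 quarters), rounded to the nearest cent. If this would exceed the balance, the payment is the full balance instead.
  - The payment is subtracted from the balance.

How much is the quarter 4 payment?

$1,112.08

Quarter 1: $8,992.96 +$206.84 interest = $9,199.80; pay $1,022.20 → $8,177.60
Quarter 2: $8,177.60 +$206.84 interest = $8,384.44; pay $1,048.06 → $7,336.38
Quarter 3: $7,336.38 +$206.84 interest = $7,543.22; pay $1,077.60 → $6,465.62
Quarter 4: $6,465.62 +$206.84 interest = $6,672.46; pay $1,112.08 → $5,560.38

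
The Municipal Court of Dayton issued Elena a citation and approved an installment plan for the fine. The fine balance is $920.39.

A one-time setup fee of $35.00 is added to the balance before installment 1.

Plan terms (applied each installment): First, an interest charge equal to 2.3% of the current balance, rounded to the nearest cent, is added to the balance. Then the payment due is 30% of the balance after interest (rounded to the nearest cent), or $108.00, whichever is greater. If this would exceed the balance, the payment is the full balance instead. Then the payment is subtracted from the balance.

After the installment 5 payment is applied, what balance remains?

Installment 1: $955.39 +$21.97 interest = $977.36; pay $293.21 → $684.15
Installment 2: $684.15 +$15.74 interest = $699.89; pay $209.97 → $489.92
Installment 3: $489.92 +$11.27 interest = $501.19; pay $150.36 → $350.83
Installment 4: $350.83 +$8.07 interest = $358.90; pay $108.00 → $250.90
Installment 5: $250.90 +$5.77 interest = $256.67; pay $108.00 → $148.67

$148.67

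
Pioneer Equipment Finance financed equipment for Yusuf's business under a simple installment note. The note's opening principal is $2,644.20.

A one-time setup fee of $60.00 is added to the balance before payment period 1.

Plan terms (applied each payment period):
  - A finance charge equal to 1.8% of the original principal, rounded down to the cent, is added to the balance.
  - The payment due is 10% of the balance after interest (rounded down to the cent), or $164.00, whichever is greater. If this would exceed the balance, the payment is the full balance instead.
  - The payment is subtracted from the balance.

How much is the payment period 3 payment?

$231.93

Payment period 1: opening $2,704.20; interest $47.59 → $2,751.79; payment $275.17; balance $2,476.62
Payment period 2: opening $2,476.62; interest $47.59 → $2,524.21; payment $252.42; balance $2,271.79
Payment period 3: opening $2,271.79; interest $47.59 → $2,319.38; payment $231.93; balance $2,087.45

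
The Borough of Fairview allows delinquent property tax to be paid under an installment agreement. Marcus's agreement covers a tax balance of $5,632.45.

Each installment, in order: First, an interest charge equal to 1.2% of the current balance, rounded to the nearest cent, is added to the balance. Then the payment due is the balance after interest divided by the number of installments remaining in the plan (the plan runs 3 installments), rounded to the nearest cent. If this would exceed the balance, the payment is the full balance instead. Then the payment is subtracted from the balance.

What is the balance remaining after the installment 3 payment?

$0.00

Installment 1: $5,632.45 +$67.59 interest = $5,700.04; pay $1,900.01 → $3,800.03
Installment 2: $3,800.03 +$45.60 interest = $3,845.63; pay $1,922.82 → $1,922.81
Installment 3: $1,922.81 +$23.07 interest = $1,945.88; pay $1,945.88 → $0.00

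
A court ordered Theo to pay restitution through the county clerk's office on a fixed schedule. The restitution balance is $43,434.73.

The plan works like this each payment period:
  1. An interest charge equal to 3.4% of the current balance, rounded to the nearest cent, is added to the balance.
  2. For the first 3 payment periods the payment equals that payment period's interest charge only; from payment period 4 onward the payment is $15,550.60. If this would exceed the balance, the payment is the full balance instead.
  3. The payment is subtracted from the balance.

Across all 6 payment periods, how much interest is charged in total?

$7,408.88

Payment period 1: opening $43,434.73; interest $1,476.78 → $44,911.51; payment $1,476.78; balance $43,434.73
Payment period 2: opening $43,434.73; interest $1,476.78 → $44,911.51; payment $1,476.78; balance $43,434.73
Payment period 3: opening $43,434.73; interest $1,476.78 → $44,911.51; payment $1,476.78; balance $43,434.73
Payment period 4: opening $43,434.73; interest $1,476.78 → $44,911.51; payment $15,550.60; balance $29,360.91
Payment period 5: opening $29,360.91; interest $998.27 → $30,359.18; payment $15,550.60; balance $14,808.58
Payment period 6: opening $14,808.58; interest $503.49 → $15,312.07; payment $15,312.07; balance $0.00
Total interest: $1,476.78 + $1,476.78 + $1,476.78 + $1,476.78 + $998.27 + $503.49 = $7,408.88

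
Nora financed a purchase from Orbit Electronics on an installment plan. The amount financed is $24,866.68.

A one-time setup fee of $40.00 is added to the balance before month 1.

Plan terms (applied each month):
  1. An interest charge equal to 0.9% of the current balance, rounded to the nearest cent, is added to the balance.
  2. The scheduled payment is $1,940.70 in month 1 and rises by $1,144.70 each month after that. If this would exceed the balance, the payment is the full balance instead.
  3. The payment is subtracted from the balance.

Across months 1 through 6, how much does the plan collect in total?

Month 1: opening $24,906.68; interest $224.16 → $25,130.84; payment $1,940.70; balance $23,190.14
Month 2: opening $23,190.14; interest $208.71 → $23,398.85; payment $3,085.40; balance $20,313.45
Month 3: opening $20,313.45; interest $182.82 → $20,496.27; payment $4,230.10; balance $16,266.17
Month 4: opening $16,266.17; interest $146.40 → $16,412.57; payment $5,374.80; balance $11,037.77
Month 5: opening $11,037.77; interest $99.34 → $11,137.11; payment $6,519.50; balance $4,617.61
Month 6: opening $4,617.61; interest $41.56 → $4,659.17; payment $4,659.17; balance $0.00
Total paid: $25,809.67

$25,809.67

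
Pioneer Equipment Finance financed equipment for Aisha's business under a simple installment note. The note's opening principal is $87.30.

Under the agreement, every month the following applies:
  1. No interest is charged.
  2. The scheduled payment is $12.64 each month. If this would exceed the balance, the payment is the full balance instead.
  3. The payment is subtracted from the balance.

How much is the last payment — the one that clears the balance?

$11.46

Month 1: $87.30 − $12.64 → $74.66
Month 2: $74.66 − $12.64 → $62.02
Month 3: $62.02 − $12.64 → $49.38
Month 4: $49.38 − $12.64 → $36.74
Month 5: $36.74 − $12.64 → $24.10
Month 6: $24.10 − $12.64 → $11.46
Month 7: $11.46 − $11.46 → $0.00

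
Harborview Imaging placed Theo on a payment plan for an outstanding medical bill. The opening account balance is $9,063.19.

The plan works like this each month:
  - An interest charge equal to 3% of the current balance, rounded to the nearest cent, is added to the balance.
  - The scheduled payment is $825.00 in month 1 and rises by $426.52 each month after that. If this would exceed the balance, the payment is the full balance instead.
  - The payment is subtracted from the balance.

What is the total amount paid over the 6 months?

$10,173.76

Month 1: $9,063.19 +$271.90 interest = $9,335.09; pay $825.00 → $8,510.09
Month 2: $8,510.09 +$255.30 interest = $8,765.39; pay $1,251.52 → $7,513.87
Month 3: $7,513.87 +$225.42 interest = $7,739.29; pay $1,678.04 → $6,061.25
Month 4: $6,061.25 +$181.84 interest = $6,243.09; pay $2,104.56 → $4,138.53
Month 5: $4,138.53 +$124.16 interest = $4,262.69; pay $2,531.08 → $1,731.61
Month 6: $1,731.61 +$51.95 interest = $1,783.56; pay $1,783.56 → $0.00
Total paid: $10,173.76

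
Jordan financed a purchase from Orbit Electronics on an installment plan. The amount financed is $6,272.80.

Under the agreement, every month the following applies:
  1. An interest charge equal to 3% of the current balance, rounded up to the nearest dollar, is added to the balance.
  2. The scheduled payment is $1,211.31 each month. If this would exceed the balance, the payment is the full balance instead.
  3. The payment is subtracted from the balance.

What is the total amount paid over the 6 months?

$6,925.80

Month 1: $6,272.80 +$189.00 interest = $6,461.80; pay $1,211.31 → $5,250.49
Month 2: $5,250.49 +$158.00 interest = $5,408.49; pay $1,211.31 → $4,197.18
Month 3: $4,197.18 +$126.00 interest = $4,323.18; pay $1,211.31 → $3,111.87
Month 4: $3,111.87 +$94.00 interest = $3,205.87; pay $1,211.31 → $1,994.56
Month 5: $1,994.56 +$60.00 interest = $2,054.56; pay $1,211.31 → $843.25
Month 6: $843.25 +$26.00 interest = $869.25; pay $869.25 → $0.00
Total paid: $6,925.80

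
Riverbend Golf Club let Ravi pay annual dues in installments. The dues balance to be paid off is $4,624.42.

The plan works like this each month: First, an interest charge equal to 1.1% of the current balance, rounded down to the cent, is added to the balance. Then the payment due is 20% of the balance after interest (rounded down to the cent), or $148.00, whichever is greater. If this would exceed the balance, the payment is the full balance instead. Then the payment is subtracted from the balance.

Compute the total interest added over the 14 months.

$248.61

Month 1: $4,624.42 +$50.86 interest = $4,675.28; pay $935.05 → $3,740.23
Month 2: $3,740.23 +$41.14 interest = $3,781.37; pay $756.27 → $3,025.10
Month 3: $3,025.10 +$33.27 interest = $3,058.37; pay $611.67 → $2,446.70
Month 4: $2,446.70 +$26.91 interest = $2,473.61; pay $494.72 → $1,978.89
Month 5: $1,978.89 +$21.76 interest = $2,000.65; pay $400.13 → $1,600.52
Month 6: $1,600.52 +$17.60 interest = $1,618.12; pay $323.62 → $1,294.50
Month 7: $1,294.50 +$14.23 interest = $1,308.73; pay $261.74 → $1,046.99
Month 8: $1,046.99 +$11.51 interest = $1,058.50; pay $211.70 → $846.80
Month 9: $846.80 +$9.31 interest = $856.11; pay $171.22 → $684.89
Month 10: $684.89 +$7.53 interest = $692.42; pay $148.00 → $544.42
Month 11: $544.42 +$5.98 interest = $550.40; pay $148.00 → $402.40
Month 12: $402.40 +$4.42 interest = $406.82; pay $148.00 → $258.82
Month 13: $258.82 +$2.84 interest = $261.66; pay $148.00 → $113.66
Month 14: $113.66 +$1.25 interest = $114.91; pay $114.91 → $0.00
Total interest: $50.86 + $41.14 + $33.27 + $26.91 + $21.76 + $17.60 + $14.23 + $11.51 + $9.31 + $7.53 + $5.98 + $4.42 + $2.84 + $1.25 = $248.61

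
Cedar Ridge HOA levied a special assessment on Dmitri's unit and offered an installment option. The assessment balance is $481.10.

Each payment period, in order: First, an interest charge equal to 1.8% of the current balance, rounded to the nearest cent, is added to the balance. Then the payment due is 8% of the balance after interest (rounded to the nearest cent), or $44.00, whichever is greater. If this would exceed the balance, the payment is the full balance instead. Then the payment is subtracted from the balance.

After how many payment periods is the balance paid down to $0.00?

13

# | Opening | Interest | Payment | End bal
1 | $481.10 | $8.66 | $44.00 | $445.76
2 | $445.76 | $8.02 | $44.00 | $409.78
3 | $409.78 | $7.38 | $44.00 | $373.16
4 | $373.16 | $6.72 | $44.00 | $335.88
5 | $335.88 | $6.05 | $44.00 | $297.93
6 | $297.93 | $5.36 | $44.00 | $259.29
7 | $259.29 | $4.67 | $44.00 | $219.96
8 | $219.96 | $3.96 | $44.00 | $179.92
9 | $179.92 | $3.24 | $44.00 | $139.16
10 | $139.16 | $2.50 | $44.00 | $97.66
11 | $97.66 | $1.76 | $44.00 | $55.42
12 | $55.42 | $1.00 | $44.00 | $12.42
13 | $12.42 | $0.22 | $12.64 | $0.00
Balance reaches $0.00 in payment period 13.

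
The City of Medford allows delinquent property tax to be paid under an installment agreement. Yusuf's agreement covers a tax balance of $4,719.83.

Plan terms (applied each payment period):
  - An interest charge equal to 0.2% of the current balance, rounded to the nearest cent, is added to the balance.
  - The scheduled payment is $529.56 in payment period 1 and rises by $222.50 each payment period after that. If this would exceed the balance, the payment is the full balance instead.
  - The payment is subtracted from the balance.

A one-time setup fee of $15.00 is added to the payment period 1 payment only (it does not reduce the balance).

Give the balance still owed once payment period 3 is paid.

$2,488.40

Payment period 1: $4,719.83 +$9.44 interest = $4,729.27; pay $529.56 (+ $15.00 fee) → $4,199.71
Payment period 2: $4,199.71 +$8.40 interest = $4,208.11; pay $752.06 → $3,456.05
Payment period 3: $3,456.05 +$6.91 interest = $3,462.96; pay $974.56 → $2,488.40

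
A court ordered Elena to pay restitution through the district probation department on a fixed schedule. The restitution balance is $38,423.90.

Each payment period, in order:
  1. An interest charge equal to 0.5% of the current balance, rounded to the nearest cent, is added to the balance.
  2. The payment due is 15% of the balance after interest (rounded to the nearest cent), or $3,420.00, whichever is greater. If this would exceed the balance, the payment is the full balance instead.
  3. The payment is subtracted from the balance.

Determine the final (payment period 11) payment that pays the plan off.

Payment period 1: $38,423.90 +$192.12 interest = $38,616.02; pay $5,792.40 → $32,823.62
Payment period 2: $32,823.62 +$164.12 interest = $32,987.74; pay $4,948.16 → $28,039.58
Payment period 3: $28,039.58 +$140.20 interest = $28,179.78; pay $4,226.97 → $23,952.81
Payment period 4: $23,952.81 +$119.76 interest = $24,072.57; pay $3,610.89 → $20,461.68
Payment period 5: $20,461.68 +$102.31 interest = $20,563.99; pay $3,420.00 → $17,143.99
Payment period 6: $17,143.99 +$85.72 interest = $17,229.71; pay $3,420.00 → $13,809.71
Payment period 7: $13,809.71 +$69.05 interest = $13,878.76; pay $3,420.00 → $10,458.76
Payment period 8: $10,458.76 +$52.29 interest = $10,511.05; pay $3,420.00 → $7,091.05
Payment period 9: $7,091.05 +$35.46 interest = $7,126.51; pay $3,420.00 → $3,706.51
Payment period 10: $3,706.51 +$18.53 interest = $3,725.04; pay $3,420.00 → $305.04
Payment period 11: $305.04 +$1.53 interest = $306.57; pay $306.57 → $0.00

$306.57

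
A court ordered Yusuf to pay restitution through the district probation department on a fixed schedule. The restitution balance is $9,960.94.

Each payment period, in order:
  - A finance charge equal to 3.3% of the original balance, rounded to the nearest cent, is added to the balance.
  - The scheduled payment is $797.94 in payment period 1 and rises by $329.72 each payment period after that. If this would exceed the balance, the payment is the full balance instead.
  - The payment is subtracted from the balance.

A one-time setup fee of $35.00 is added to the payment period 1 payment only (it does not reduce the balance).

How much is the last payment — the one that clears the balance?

$2,528.47

Payment period 1: opening $9,960.94; interest $328.71 → $10,289.65; payment $797.94 (+ $35.00 fee); balance $9,491.71
Payment period 2: opening $9,491.71; interest $328.71 → $9,820.42; payment $1,127.66; balance $8,692.76
Payment period 3: opening $8,692.76; interest $328.71 → $9,021.47; payment $1,457.38; balance $7,564.09
Payment period 4: opening $7,564.09; interest $328.71 → $7,892.80; payment $1,787.10; balance $6,105.70
Payment period 5: opening $6,105.70; interest $328.71 → $6,434.41; payment $2,116.82; balance $4,317.59
Payment period 6: opening $4,317.59; interest $328.71 → $4,646.30; payment $2,446.54; balance $2,199.76
Payment period 7: opening $2,199.76; interest $328.71 → $2,528.47; payment $2,528.47; balance $0.00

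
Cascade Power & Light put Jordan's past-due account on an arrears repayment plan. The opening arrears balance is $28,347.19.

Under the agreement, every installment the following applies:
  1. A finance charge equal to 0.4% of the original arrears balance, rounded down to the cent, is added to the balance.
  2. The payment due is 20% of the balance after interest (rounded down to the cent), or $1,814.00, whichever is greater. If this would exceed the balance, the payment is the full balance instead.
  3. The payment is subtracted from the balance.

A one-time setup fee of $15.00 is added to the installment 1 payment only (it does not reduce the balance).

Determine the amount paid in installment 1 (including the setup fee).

Installment 1: $28,347.19 +$113.38 interest = $28,460.57; pay $5,692.11 (+ $15.00 fee) → $22,768.46

$5,707.11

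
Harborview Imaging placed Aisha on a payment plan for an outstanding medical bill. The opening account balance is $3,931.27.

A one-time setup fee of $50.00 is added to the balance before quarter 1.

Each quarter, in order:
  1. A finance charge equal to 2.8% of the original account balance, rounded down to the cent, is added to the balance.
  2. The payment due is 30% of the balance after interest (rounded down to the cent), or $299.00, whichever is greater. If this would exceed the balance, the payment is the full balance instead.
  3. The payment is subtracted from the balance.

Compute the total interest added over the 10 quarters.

Quarter 1: $3,981.27 +$110.07 interest = $4,091.34; pay $1,227.40 → $2,863.94
Quarter 2: $2,863.94 +$110.07 interest = $2,974.01; pay $892.20 → $2,081.81
Quarter 3: $2,081.81 +$110.07 interest = $2,191.88; pay $657.56 → $1,534.32
Quarter 4: $1,534.32 +$110.07 interest = $1,644.39; pay $493.31 → $1,151.08
Quarter 5: $1,151.08 +$110.07 interest = $1,261.15; pay $378.34 → $882.81
Quarter 6: $882.81 +$110.07 interest = $992.88; pay $299.00 → $693.88
Quarter 7: $693.88 +$110.07 interest = $803.95; pay $299.00 → $504.95
Quarter 8: $504.95 +$110.07 interest = $615.02; pay $299.00 → $316.02
Quarter 9: $316.02 +$110.07 interest = $426.09; pay $299.00 → $127.09
Quarter 10: $127.09 +$110.07 interest = $237.16; pay $237.16 → $0.00
Total interest: $110.07 + $110.07 + $110.07 + $110.07 + $110.07 + $110.07 + $110.07 + $110.07 + $110.07 + $110.07 = $1,100.70

$1,100.70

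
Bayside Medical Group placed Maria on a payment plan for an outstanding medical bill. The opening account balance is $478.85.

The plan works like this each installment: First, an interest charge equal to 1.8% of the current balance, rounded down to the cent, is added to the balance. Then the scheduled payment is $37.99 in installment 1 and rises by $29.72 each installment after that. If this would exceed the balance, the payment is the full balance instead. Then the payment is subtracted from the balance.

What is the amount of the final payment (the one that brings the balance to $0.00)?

Installment 1: $478.85 +$8.61 interest = $487.46; pay $37.99 → $449.47
Installment 2: $449.47 +$8.09 interest = $457.56; pay $67.71 → $389.85
Installment 3: $389.85 +$7.01 interest = $396.86; pay $97.43 → $299.43
Installment 4: $299.43 +$5.38 interest = $304.81; pay $127.15 → $177.66
Installment 5: $177.66 +$3.19 interest = $180.85; pay $156.87 → $23.98
Installment 6: $23.98 +$0.43 interest = $24.41; pay $24.41 → $0.00

$24.41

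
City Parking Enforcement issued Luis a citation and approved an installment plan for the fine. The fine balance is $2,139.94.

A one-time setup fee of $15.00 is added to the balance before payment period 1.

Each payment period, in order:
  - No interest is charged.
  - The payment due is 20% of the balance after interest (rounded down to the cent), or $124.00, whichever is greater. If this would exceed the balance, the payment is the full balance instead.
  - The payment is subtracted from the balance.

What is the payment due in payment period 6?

Payment period 1: opening $2,154.94; payment $430.98; balance $1,723.96
Payment period 2: opening $1,723.96; payment $344.79; balance $1,379.17
Payment period 3: opening $1,379.17; payment $275.83; balance $1,103.34
Payment period 4: opening $1,103.34; payment $220.66; balance $882.68
Payment period 5: opening $882.68; payment $176.53; balance $706.15
Payment period 6: opening $706.15; payment $141.23; balance $564.92

$141.23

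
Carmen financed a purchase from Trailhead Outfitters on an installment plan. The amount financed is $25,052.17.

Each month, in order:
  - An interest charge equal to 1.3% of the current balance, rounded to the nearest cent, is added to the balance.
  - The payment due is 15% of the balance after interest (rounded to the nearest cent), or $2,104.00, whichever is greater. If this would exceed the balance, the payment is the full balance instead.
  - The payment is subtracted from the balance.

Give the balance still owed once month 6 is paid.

Month 1: $25,052.17 +$325.68 interest = $25,377.85; pay $3,806.68 → $21,571.17
Month 2: $21,571.17 +$280.43 interest = $21,851.60; pay $3,277.74 → $18,573.86
Month 3: $18,573.86 +$241.46 interest = $18,815.32; pay $2,822.30 → $15,993.02
Month 4: $15,993.02 +$207.91 interest = $16,200.93; pay $2,430.14 → $13,770.79
Month 5: $13,770.79 +$179.02 interest = $13,949.81; pay $2,104.00 → $11,845.81
Month 6: $11,845.81 +$154.00 interest = $11,999.81; pay $2,104.00 → $9,895.81

$9,895.81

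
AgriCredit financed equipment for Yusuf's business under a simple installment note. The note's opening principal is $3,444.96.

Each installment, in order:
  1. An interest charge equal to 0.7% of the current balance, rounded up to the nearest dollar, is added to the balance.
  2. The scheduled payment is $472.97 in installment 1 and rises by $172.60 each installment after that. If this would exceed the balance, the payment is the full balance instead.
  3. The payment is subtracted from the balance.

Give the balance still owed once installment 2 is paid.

$2,372.42

# | Opening | Interest | Payment | End bal
1 | $3,444.96 | $25.00 | $472.97 | $2,996.99
2 | $2,996.99 | $21.00 | $645.57 | $2,372.42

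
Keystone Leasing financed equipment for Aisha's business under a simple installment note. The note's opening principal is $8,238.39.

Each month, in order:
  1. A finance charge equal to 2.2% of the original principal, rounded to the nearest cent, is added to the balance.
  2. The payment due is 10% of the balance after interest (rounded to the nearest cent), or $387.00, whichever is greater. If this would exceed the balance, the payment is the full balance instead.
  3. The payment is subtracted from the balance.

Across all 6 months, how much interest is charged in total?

Month 1: opening $8,238.39; interest $181.24 → $8,419.63; payment $841.96; balance $7,577.67
Month 2: opening $7,577.67; interest $181.24 → $7,758.91; payment $775.89; balance $6,983.02
Month 3: opening $6,983.02; interest $181.24 → $7,164.26; payment $716.43; balance $6,447.83
Month 4: opening $6,447.83; interest $181.24 → $6,629.07; payment $662.91; balance $5,966.16
Month 5: opening $5,966.16; interest $181.24 → $6,147.40; payment $614.74; balance $5,532.66
Month 6: opening $5,532.66; interest $181.24 → $5,713.90; payment $571.39; balance $5,142.51
Total interest: $181.24 + $181.24 + $181.24 + $181.24 + $181.24 + $181.24 = $1,087.44

$1,087.44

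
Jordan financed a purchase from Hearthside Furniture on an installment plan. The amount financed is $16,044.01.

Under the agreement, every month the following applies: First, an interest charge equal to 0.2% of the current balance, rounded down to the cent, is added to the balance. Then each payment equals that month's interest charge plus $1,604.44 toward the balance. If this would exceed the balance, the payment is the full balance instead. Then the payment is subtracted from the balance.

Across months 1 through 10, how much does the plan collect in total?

$16,220.44

Month 1: $16,044.01 +$32.08 interest = $16,076.09; pay $1,636.52 → $14,439.57
Month 2: $14,439.57 +$28.87 interest = $14,468.44; pay $1,633.31 → $12,835.13
Month 3: $12,835.13 +$25.67 interest = $12,860.80; pay $1,630.11 → $11,230.69
Month 4: $11,230.69 +$22.46 interest = $11,253.15; pay $1,626.90 → $9,626.25
Month 5: $9,626.25 +$19.25 interest = $9,645.50; pay $1,623.69 → $8,021.81
Month 6: $8,021.81 +$16.04 interest = $8,037.85; pay $1,620.48 → $6,417.37
Month 7: $6,417.37 +$12.83 interest = $6,430.20; pay $1,617.27 → $4,812.93
Month 8: $4,812.93 +$9.62 interest = $4,822.55; pay $1,614.06 → $3,208.49
Month 9: $3,208.49 +$6.41 interest = $3,214.90; pay $1,610.85 → $1,604.05
Month 10: $1,604.05 +$3.20 interest = $1,607.25; pay $1,607.25 → $0.00
Total paid: $16,220.44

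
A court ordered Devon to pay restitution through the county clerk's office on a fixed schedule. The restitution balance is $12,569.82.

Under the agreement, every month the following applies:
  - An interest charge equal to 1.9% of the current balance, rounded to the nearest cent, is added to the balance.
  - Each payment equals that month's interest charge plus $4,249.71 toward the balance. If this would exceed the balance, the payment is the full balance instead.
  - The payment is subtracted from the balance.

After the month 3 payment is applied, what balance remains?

$0.00

Month 1: opening $12,569.82; interest $238.83 → $12,808.65; payment $4,488.54; balance $8,320.11
Month 2: opening $8,320.11; interest $158.08 → $8,478.19; payment $4,407.79; balance $4,070.40
Month 3: opening $4,070.40; interest $77.34 → $4,147.74; payment $4,147.74; balance $0.00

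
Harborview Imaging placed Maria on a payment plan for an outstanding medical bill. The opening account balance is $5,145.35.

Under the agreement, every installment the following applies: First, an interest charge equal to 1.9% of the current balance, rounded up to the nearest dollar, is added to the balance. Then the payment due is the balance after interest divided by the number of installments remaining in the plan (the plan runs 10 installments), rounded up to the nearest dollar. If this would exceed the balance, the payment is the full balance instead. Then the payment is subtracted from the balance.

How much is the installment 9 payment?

$610.00

Installment 1: opening $5,145.35; interest $98.00 → $5,243.35; payment $525.00; balance $4,718.35
Installment 2: opening $4,718.35; interest $90.00 → $4,808.35; payment $535.00; balance $4,273.35
Installment 3: opening $4,273.35; interest $82.00 → $4,355.35; payment $545.00; balance $3,810.35
Installment 4: opening $3,810.35; interest $73.00 → $3,883.35; payment $555.00; balance $3,328.35
Installment 5: opening $3,328.35; interest $64.00 → $3,392.35; payment $566.00; balance $2,826.35
Installment 6: opening $2,826.35; interest $54.00 → $2,880.35; payment $577.00; balance $2,303.35
Installment 7: opening $2,303.35; interest $44.00 → $2,347.35; payment $587.00; balance $1,760.35
Installment 8: opening $1,760.35; interest $34.00 → $1,794.35; payment $599.00; balance $1,195.35
Installment 9: opening $1,195.35; interest $23.00 → $1,218.35; payment $610.00; balance $608.35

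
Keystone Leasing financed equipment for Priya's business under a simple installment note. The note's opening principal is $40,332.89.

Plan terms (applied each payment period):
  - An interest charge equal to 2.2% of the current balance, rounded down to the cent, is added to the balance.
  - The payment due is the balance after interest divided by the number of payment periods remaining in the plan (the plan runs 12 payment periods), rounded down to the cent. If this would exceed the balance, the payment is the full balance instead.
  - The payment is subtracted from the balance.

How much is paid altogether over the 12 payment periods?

$46,592.32

Payment period 1: $40,332.89 +$887.32 interest = $41,220.21; pay $3,435.01 → $37,785.20
Payment period 2: $37,785.20 +$831.27 interest = $38,616.47; pay $3,510.58 → $35,105.89
Payment period 3: $35,105.89 +$772.32 interest = $35,878.21; pay $3,587.82 → $32,290.39
Payment period 4: $32,290.39 +$710.38 interest = $33,000.77; pay $3,666.75 → $29,334.02
Payment period 5: $29,334.02 +$645.34 interest = $29,979.36; pay $3,747.42 → $26,231.94
Payment period 6: $26,231.94 +$577.10 interest = $26,809.04; pay $3,829.86 → $22,979.18
Payment period 7: $22,979.18 +$505.54 interest = $23,484.72; pay $3,914.12 → $19,570.60
Payment period 8: $19,570.60 +$430.55 interest = $20,001.15; pay $4,000.23 → $16,000.92
Payment period 9: $16,000.92 +$352.02 interest = $16,352.94; pay $4,088.23 → $12,264.71
Payment period 10: $12,264.71 +$269.82 interest = $12,534.53; pay $4,178.17 → $8,356.36
Payment period 11: $8,356.36 +$183.83 interest = $8,540.19; pay $4,270.09 → $4,270.10
Payment period 12: $4,270.10 +$93.94 interest = $4,364.04; pay $4,364.04 → $0.00
Total paid: $46,592.32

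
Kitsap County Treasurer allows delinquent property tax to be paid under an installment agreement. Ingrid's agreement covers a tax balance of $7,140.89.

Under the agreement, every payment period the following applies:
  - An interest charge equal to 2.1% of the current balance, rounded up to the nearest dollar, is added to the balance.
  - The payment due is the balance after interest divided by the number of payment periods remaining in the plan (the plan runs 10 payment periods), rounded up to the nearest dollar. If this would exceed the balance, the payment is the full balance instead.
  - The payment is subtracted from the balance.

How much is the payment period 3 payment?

$760.00

# | Opening | Interest | Payment | End bal
1 | $7,140.89 | $150.00 | $730.00 | $6,560.89
2 | $6,560.89 | $138.00 | $745.00 | $5,953.89
3 | $5,953.89 | $126.00 | $760.00 | $5,319.89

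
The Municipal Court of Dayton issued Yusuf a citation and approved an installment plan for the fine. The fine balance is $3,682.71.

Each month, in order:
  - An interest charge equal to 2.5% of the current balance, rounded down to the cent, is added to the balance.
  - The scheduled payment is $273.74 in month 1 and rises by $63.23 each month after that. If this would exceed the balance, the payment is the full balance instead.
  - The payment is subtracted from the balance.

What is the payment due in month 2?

Month 1: $3,682.71 +$92.06 interest = $3,774.77; pay $273.74 → $3,501.03
Month 2: $3,501.03 +$87.52 interest = $3,588.55; pay $336.97 → $3,251.58

$336.97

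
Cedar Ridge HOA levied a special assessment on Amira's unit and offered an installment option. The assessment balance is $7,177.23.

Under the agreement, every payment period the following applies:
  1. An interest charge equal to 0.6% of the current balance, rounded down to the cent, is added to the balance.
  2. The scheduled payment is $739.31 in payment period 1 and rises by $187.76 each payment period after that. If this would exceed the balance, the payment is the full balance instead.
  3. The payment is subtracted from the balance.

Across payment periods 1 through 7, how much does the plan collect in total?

$7,350.36

Payment period 1: $7,177.23 +$43.06 interest = $7,220.29; pay $739.31 → $6,480.98
Payment period 2: $6,480.98 +$38.88 interest = $6,519.86; pay $927.07 → $5,592.79
Payment period 3: $5,592.79 +$33.55 interest = $5,626.34; pay $1,114.83 → $4,511.51
Payment period 4: $4,511.51 +$27.06 interest = $4,538.57; pay $1,302.59 → $3,235.98
Payment period 5: $3,235.98 +$19.41 interest = $3,255.39; pay $1,490.35 → $1,765.04
Payment period 6: $1,765.04 +$10.59 interest = $1,775.63; pay $1,678.11 → $97.52
Payment period 7: $97.52 +$0.58 interest = $98.10; pay $98.10 → $0.00
Total paid: $7,350.36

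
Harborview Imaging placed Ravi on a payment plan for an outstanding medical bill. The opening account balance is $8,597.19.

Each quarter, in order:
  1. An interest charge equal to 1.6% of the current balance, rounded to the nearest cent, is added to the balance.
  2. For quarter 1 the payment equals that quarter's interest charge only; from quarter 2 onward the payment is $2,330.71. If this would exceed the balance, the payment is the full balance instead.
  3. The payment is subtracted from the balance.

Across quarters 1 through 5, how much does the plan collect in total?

# | Opening | Interest | Payment | End bal
1 | $8,597.19 | $137.56 | $137.56 | $8,597.19
2 | $8,597.19 | $137.56 | $2,330.71 | $6,404.04
3 | $6,404.04 | $102.46 | $2,330.71 | $4,175.79
4 | $4,175.79 | $66.81 | $2,330.71 | $1,911.89
5 | $1,911.89 | $30.59 | $1,942.48 | $0.00
Total paid: $9,072.17

$9,072.17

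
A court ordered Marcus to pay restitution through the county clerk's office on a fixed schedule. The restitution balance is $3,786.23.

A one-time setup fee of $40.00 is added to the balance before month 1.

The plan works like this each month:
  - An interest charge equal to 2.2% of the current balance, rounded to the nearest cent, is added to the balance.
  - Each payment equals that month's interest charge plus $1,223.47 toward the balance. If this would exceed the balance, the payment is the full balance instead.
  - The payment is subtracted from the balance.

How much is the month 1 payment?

$1,307.65

Month 1: opening $3,826.23; interest $84.18 → $3,910.41; payment $1,307.65; balance $2,602.76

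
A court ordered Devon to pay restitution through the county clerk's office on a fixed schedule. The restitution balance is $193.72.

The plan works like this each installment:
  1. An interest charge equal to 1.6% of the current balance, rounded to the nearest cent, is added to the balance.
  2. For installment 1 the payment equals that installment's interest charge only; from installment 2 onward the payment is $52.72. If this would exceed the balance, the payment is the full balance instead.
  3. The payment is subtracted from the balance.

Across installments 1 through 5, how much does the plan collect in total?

Installment 1: opening $193.72; interest $3.10 → $196.82; payment $3.10; balance $193.72
Installment 2: opening $193.72; interest $3.10 → $196.82; payment $52.72; balance $144.10
Installment 3: opening $144.10; interest $2.31 → $146.41; payment $52.72; balance $93.69
Installment 4: opening $93.69; interest $1.50 → $95.19; payment $52.72; balance $42.47
Installment 5: opening $42.47; interest $0.68 → $43.15; payment $43.15; balance $0.00
Total paid: $204.41

$204.41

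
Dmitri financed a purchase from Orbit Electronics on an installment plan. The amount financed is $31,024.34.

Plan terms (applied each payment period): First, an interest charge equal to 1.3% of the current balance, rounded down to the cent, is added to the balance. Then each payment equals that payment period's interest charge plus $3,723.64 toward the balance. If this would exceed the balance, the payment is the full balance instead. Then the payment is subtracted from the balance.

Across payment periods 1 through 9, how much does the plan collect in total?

$32,911.47

# | Opening | Interest | Payment | End bal
1 | $31,024.34 | $403.31 | $4,126.95 | $27,300.70
2 | $27,300.70 | $354.90 | $4,078.54 | $23,577.06
3 | $23,577.06 | $306.50 | $4,030.14 | $19,853.42
4 | $19,853.42 | $258.09 | $3,981.73 | $16,129.78
5 | $16,129.78 | $209.68 | $3,933.32 | $12,406.14
6 | $12,406.14 | $161.27 | $3,884.91 | $8,682.50
7 | $8,682.50 | $112.87 | $3,836.51 | $4,958.86
8 | $4,958.86 | $64.46 | $3,788.10 | $1,235.22
9 | $1,235.22 | $16.05 | $1,251.27 | $0.00
Total paid: $32,911.47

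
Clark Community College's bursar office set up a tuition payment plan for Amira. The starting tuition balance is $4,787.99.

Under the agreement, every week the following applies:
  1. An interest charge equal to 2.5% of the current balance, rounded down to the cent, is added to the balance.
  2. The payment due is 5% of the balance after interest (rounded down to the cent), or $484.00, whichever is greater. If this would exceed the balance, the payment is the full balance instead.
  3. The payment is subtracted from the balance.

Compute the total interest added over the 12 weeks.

Week 1: opening $4,787.99; interest $119.69 → $4,907.68; payment $484.00; balance $4,423.68
Week 2: opening $4,423.68; interest $110.59 → $4,534.27; payment $484.00; balance $4,050.27
Week 3: opening $4,050.27; interest $101.25 → $4,151.52; payment $484.00; balance $3,667.52
Week 4: opening $3,667.52; interest $91.68 → $3,759.20; payment $484.00; balance $3,275.20
Week 5: opening $3,275.20; interest $81.88 → $3,357.08; payment $484.00; balance $2,873.08
Week 6: opening $2,873.08; interest $71.82 → $2,944.90; payment $484.00; balance $2,460.90
Week 7: opening $2,460.90; interest $61.52 → $2,522.42; payment $484.00; balance $2,038.42
Week 8: opening $2,038.42; interest $50.96 → $2,089.38; payment $484.00; balance $1,605.38
Week 9: opening $1,605.38; interest $40.13 → $1,645.51; payment $484.00; balance $1,161.51
Week 10: opening $1,161.51; interest $29.03 → $1,190.54; payment $484.00; balance $706.54
Week 11: opening $706.54; interest $17.66 → $724.20; payment $484.00; balance $240.20
Week 12: opening $240.20; interest $6.00 → $246.20; payment $246.20; balance $0.00
Total interest: $119.69 + $110.59 + $101.25 + $91.68 + $81.88 + $71.82 + $61.52 + $50.96 + $40.13 + $29.03 + $17.66 + $6.00 = $782.21

$782.21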